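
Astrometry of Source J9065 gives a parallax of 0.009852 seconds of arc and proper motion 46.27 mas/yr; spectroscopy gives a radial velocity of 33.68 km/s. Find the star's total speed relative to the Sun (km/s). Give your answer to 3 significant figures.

d = 1/p = 1/0.009852″ = 101.5 pc.
μ = 46.27 mas/yr = 0.04627 ″/yr.
v_t = 4.740 μ d = 4.740 × 0.04627 × 101.5 = 22.261 km/s.
v = √(v_r² + v_t²) = √(33.68² + 22.261²) = √1629.89 = 40.372 km/s.

40.4 km/s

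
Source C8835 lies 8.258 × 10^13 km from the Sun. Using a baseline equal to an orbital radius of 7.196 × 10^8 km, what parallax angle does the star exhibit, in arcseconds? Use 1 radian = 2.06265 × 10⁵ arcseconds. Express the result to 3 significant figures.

1.80 arcsec

θ ≈ B/d = (7.196 × 10^8) / (8.258 × 10^13) = 8.7140 × 10^-6 rad.
In arcseconds: 8.7140 × 10^-6 × 206265 = 1.7974″.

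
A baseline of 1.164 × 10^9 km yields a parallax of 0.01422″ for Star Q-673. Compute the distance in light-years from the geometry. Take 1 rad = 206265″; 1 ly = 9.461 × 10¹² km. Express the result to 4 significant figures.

1785 ly

θ = 0.01422″ = 0.01422/206265 = 6.8940 × 10^-8 rad.
d = B/θ = (1.164 × 10^9) / (6.8940 × 10^-8) = 1.6884 × 10^16 km = (1.6884 × 10^16) / (9.461 × 10^12) ly = 1784.6 ly.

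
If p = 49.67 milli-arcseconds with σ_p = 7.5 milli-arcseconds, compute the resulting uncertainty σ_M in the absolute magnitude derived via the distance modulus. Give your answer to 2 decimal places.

σ_M = 0.33 mag

M = m − 5 log₁₀ d + 5 = m + 5 log₁₀ p + 5, so ∂M/∂p = 5/(p ln 10).
σ_M = (5/ln 10) · (σ_p/p) = 2.1715 × 7.5/49.67 = 2.1715 × 0.151 = 0.3279.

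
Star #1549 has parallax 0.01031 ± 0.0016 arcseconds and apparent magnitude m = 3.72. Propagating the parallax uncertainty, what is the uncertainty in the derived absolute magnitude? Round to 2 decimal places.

M = m − 5 log₁₀ d + 5 = m + 5 log₁₀ p + 5, so ∂M/∂p = 5/(p ln 10).
σ_M = (5/ln 10) · (σ_p/p) = 2.1715 × 0.0016/0.01031 = 2.1715 × 0.15519 = 0.337.

σ_M = 0.34 mag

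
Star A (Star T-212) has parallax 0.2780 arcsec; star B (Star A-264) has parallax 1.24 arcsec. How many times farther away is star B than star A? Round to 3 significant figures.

0.224

Since d = 1/p, d_B/d_A = p_A/p_B.
= 0.2780 / 1.24 = 0.22419.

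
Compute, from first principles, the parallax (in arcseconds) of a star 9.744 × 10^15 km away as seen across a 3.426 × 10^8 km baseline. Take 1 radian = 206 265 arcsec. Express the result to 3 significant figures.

θ ≈ B/d = (3.426 × 10^8) / (9.744 × 10^15) = 3.5160 × 10^-8 rad.
In arcseconds: 3.5160 × 10^-8 × 206265 = 0.0072523″.

0.00725 arcsec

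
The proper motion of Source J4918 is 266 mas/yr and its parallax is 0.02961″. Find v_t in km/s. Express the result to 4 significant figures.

42.58 km/s

d = 1/p = 1/0.02961″ = 33.772 pc.
μ = 266 mas/yr = 0.266 ″/yr.
v_t = 4.74 × μ × d = 4.74 × 0.266 × 33.772 = 42.581 km/s.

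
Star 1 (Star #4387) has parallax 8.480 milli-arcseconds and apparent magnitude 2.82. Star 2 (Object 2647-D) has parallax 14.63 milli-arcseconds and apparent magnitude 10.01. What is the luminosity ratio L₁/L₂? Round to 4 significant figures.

L₁/L₂ = 2237

d₁ = 1/p₁ = 1/0.008480″ = 117.92 pc; d₂ = 1/p₂ = 1/0.01463″ = 68.353 pc.
M₁ = m₁ − 5 log₁₀ d₁ + 5 = 2.82 − 10.3579 + 5 = -2.5379.
M₂ = 10.01 − 9.1738 + 5 = 5.8362.
L₁/L₂ = 10^(0.4(M₂ − M₁)) = 10^(0.4 × 8.3741) = 10^3.34964 = 2236.9.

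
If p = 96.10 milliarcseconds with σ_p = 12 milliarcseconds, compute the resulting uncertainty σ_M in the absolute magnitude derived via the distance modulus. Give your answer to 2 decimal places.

σ_M = 0.27 mag

M = m − 5 log₁₀ d + 5 = m + 5 log₁₀ p + 5, so ∂M/∂p = 5/(p ln 10).
σ_M = (5/ln 10) · (σ_p/p) = 2.1715 × 12/96.10 = 2.1715 × 0.12487 = 0.27116.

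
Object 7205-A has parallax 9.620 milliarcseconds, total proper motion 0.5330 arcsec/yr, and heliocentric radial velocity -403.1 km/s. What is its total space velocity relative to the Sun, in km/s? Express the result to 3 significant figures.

481 km/s

d = 1/p = 1/0.009620″ = 103.95 pc.
v_t = 4.740 μ d = 4.740 × 0.5330 × 103.95 = 262.62 km/s.
v = √(v_r² + v_t²) = √((-403.1)² + 262.62²) = √231459 = 481.1 km/s.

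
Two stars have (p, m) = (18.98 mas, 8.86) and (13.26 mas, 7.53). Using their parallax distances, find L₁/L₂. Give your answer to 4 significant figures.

L₁/L₂ = 0.1434

d₁ = 1/p₁ = 1/0.01898″ = 52.687 pc; d₂ = 1/p₂ = 1/0.01326″ = 75.415 pc.
M₁ = m₁ − 5 log₁₀ d₁ + 5 = 8.86 − 8.6085 + 5 = 5.2515.
M₂ = 7.53 − 9.3873 + 5 = 3.1427.
L₁/L₂ = 10^(0.4(M₂ − M₁)) = 10^(0.4 × (-2.1088)) = 10^(-0.84352) = 0.14338.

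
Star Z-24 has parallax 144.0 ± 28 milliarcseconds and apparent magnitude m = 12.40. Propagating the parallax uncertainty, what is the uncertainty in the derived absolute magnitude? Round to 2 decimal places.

M = m − 5 log₁₀ d + 5 = m + 5 log₁₀ p + 5, so ∂M/∂p = 5/(p ln 10).
σ_M = (5/ln 10) · (σ_p/p) = 2.1715 × 28/144.0 = 2.1715 × 0.19444 = 0.42223.

σ_M = 0.42 mag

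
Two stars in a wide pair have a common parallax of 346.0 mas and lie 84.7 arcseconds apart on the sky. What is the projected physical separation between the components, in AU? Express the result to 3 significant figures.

d = 1/p = 1/0.3460″ = 2.8902 pc.
At distance d (pc), an angle of θ arcsec spans θ·d AU: s = 84.7 × 2.8902 = 244.8 AU.

245 AU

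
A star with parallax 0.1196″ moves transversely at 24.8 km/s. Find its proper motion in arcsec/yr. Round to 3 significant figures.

0.626 arcsec/yr

d = 1/p = 1/0.1196″ = 8.3612 pc.
μ = v_t / (4.74 d) = 24.8 / (4.74 × 8.3612) = 24.8 / 39.632 = 0.62576 ″/yr.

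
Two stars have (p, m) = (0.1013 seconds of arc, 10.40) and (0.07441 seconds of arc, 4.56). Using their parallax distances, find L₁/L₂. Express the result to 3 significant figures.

L₁/L₂ = 0.00249

d₁ = 1/p₁ = 1/0.1013″ = 9.8717 pc; d₂ = 1/p₂ = 1/0.07441″ = 13.439 pc.
M₁ = m₁ − 5 log₁₀ d₁ + 5 = 10.40 − 4.9720 + 5 = 10.4280.
M₂ = 4.56 − 5.6418 + 5 = 3.9182.
L₁/L₂ = 10^(0.4(M₂ − M₁)) = 10^(0.4 × (-6.5098)) = 10^(-2.60392) = 0.0024893.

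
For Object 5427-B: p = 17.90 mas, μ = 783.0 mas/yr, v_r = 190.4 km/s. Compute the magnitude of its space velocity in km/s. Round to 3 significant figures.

d = 1/p = 1/0.01790″ = 55.866 pc.
μ = 783.0 mas/yr = 0.7830 ″/yr.
v_t = 4.740 μ d = 4.740 × 0.7830 × 55.866 = 207.34 km/s.
v = √(v_r² + v_t²) = √(190.4² + 207.34²) = √79242 = 281.5 km/s.

282 km/s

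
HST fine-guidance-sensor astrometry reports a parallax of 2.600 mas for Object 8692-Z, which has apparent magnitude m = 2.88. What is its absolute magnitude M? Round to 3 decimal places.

d = 1/p = 1/0.002600″ = 384.62 pc.
m − M = 5 log₁₀(384.62) − 5 = 12.9252 − 5 = 7.9252.
M = m − (m − M) = 2.88 − 7.9252 = -5.045.

M = -5.045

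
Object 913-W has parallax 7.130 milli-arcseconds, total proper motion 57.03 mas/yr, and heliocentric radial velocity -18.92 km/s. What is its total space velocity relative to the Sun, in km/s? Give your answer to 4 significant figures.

42.37 km/s

d = 1/p = 1/0.007130″ = 140.25 pc.
μ = 57.03 mas/yr = 0.05703 ″/yr.
v_t = 4.740 μ d = 4.740 × 0.05703 × 140.25 = 37.913 km/s.
v = √(v_r² + v_t²) = √((-18.92)² + 37.913²) = √1795.36 = 42.372 km/s.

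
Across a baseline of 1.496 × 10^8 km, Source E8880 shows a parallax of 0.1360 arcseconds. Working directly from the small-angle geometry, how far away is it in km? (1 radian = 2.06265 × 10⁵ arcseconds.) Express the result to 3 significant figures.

2.27 × 10^14 km

θ = 0.1360″ = 0.1360/206265 = 6.5935 × 10^-7 rad.
d = B/θ = (1.496 × 10^8) / (6.5935 × 10^-7) = 2.2689 × 10^14 km.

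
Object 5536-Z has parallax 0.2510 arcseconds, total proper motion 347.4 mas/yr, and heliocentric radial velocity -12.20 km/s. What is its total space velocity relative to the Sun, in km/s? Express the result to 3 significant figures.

d = 1/p = 1/0.2510″ = 3.9841 pc.
μ = 347.4 mas/yr = 0.3474 ″/yr.
v_t = 4.740 μ d = 4.740 × 0.3474 × 3.9841 = 6.5605 km/s.
v = √(v_r² + v_t²) = √((-12.20)² + 6.5605²) = √191.88 = 13.852 km/s.

13.9 km/s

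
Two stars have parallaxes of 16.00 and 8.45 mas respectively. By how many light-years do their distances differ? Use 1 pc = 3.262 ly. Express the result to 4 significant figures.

182.2 ly

d_A = 1/0.01600″ = 62.5 pc; d_B = 1/0.008450″ = 118.34 pc.
|d_B − d_A| = |118.34 − 62.5| = 55.84 pc = 55.84 × 3.262 ly = 182.15 ly.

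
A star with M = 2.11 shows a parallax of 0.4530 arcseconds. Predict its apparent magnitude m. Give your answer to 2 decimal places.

m = -1.17

d = 1/p = 1/0.4530″ = 2.2075 pc.
m − M = 5 log₁₀ d − 5 = 5 log₁₀(2.2075) − 5 = 1.7195 − 5 = -3.2805.
m = M + (m − M) = 2.11 + (-3.2805) = -1.17.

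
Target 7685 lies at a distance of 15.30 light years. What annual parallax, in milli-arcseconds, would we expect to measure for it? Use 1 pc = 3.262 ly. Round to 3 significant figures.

213 mas

d = 15.30 ly ÷ 3.262 = 4.6904 pc.
p = 1/d = 1/4.6904 = 0.2132 arcsec.
= 0.2132 × 1000 = 213.2 mas.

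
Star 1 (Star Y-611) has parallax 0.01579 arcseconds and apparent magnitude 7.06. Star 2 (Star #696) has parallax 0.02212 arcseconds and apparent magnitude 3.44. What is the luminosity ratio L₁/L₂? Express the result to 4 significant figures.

d₁ = 1/p₁ = 1/0.01579″ = 63.331 pc; d₂ = 1/p₂ = 1/0.02212″ = 45.208 pc.
M₁ = m₁ − 5 log₁₀ d₁ + 5 = 7.06 − 9.0081 + 5 = 3.0519.
M₂ = 3.44 − 8.2761 + 5 = 0.1639.
L₁/L₂ = 10^(0.4(M₂ − M₁)) = 10^(0.4 × (-2.8880)) = 10^(-1.15520) = 0.069952.

L₁/L₂ = 0.06995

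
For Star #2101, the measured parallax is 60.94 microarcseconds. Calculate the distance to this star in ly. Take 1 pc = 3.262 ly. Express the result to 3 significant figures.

53500 ly

p = 60.94 microarcseconds = 0.00006094 arcsec.
d = 1/p = 1/0.00006094 = 16410 pc.
In light-years: 16410 × 3.262 = 53529 ly.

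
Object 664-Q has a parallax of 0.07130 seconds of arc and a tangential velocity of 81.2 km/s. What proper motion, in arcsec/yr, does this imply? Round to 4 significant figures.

d = 1/p = 1/0.07130″ = 14.025 pc.
μ = v_t / (4.74 d) = 81.2 / (4.74 × 14.025) = 81.2 / 66.479 = 1.2214 ″/yr.

1.221 arcsec/yr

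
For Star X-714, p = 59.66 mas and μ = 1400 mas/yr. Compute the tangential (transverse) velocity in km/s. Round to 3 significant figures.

111 km/s

d = 1/p = 1/0.05966″ = 16.762 pc.
μ = 1400 mas/yr = 1.40 ″/yr.
v_t = 4.74 × μ × d = 4.74 × 1.40 × 16.762 = 111.23 km/s.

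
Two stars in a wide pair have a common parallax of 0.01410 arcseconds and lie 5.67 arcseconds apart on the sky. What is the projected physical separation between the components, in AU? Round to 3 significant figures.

d = 1/p = 1/0.01410″ = 70.922 pc.
At distance d (pc), an angle of θ arcsec spans θ·d AU: s = 5.67 × 70.922 = 402.13 AU.

402 AU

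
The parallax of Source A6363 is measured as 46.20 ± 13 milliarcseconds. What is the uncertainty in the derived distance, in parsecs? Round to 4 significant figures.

6.091 pc

d = 1/p, so σ_d = σ_p / p².
σ_d = 0.0130 / (0.04620)² = 0.0130 / 0.0021344 = 6.0907 pc.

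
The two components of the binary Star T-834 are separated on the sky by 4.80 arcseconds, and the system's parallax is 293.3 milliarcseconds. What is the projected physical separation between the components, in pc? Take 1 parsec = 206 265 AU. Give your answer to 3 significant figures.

7.93 × 10^-5 pc

d = 1/p = 1/0.2933″ = 3.4095 pc.
At distance d (pc), an angle of θ arcsec spans θ·d AU: s = 4.80 × 3.4095 = 16.366 AU.
= 16.366 / 206265 = 7.9345 × 10^-5 pc.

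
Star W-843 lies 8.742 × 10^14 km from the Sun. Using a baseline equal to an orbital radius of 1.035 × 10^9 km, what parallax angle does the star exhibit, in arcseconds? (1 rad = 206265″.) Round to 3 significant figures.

0.244 arcsec

θ ≈ B/d = (1.035 × 10^9) / (8.742 × 10^14) = 1.1839 × 10^-6 rad.
In arcseconds: 1.1839 × 10^-6 × 206265 = 0.2442″.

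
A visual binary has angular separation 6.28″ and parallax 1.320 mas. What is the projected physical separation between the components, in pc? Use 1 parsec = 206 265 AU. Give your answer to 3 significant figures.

d = 1/p = 1/0.001320″ = 757.58 pc.
At distance d (pc), an angle of θ arcsec spans θ·d AU: s = 6.28 × 757.58 = 4757.6 AU.
= 4757.6 / 206265 = 0.023065 pc.

0.0231 pc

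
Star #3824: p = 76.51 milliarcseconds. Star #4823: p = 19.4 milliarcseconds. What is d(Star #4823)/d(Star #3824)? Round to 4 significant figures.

Since d = 1/p, d_B/d_A = p_A/p_B.
= 76.51 / 19.4 = 3.9438.

3.944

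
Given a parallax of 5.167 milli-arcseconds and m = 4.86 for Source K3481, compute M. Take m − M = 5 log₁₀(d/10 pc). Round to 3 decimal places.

M = -1.574

d = 1/p = 1/0.005167″ = 193.54 pc.
m − M = 5 log₁₀(193.54) − 5 = 11.4339 − 5 = 6.4339.
M = m − (m − M) = 4.86 − 6.4339 = -1.574.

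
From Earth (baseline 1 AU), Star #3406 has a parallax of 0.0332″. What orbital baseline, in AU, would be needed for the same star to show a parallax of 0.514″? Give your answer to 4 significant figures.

15.48 AU

Parallax scales linearly with baseline: p ∝ B, so B = p_target / p_Earth × 1 AU.
B = 0.514 / 0.0332 = 15.482 AU.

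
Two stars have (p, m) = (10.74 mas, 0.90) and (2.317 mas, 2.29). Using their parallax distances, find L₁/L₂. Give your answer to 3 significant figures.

L₁/L₂ = 0.167

d₁ = 1/p₁ = 1/0.01074″ = 93.11 pc; d₂ = 1/p₂ = 1/0.002317″ = 431.59 pc.
M₁ = m₁ − 5 log₁₀ d₁ + 5 = 0.90 − 9.8450 + 5 = -3.9450.
M₂ = 2.29 − 13.1754 + 5 = -5.8854.
L₁/L₂ = 10^(0.4(M₂ − M₁)) = 10^(0.4 × (-1.9404)) = 10^(-0.77616) = 0.16743.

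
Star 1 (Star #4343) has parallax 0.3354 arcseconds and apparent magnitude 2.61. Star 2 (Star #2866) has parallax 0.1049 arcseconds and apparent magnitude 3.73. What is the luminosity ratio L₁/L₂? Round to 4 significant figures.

L₁/L₂ = 0.2744

d₁ = 1/p₁ = 1/0.3354″ = 2.9815 pc; d₂ = 1/p₂ = 1/0.1049″ = 9.5329 pc.
M₁ = m₁ − 5 log₁₀ d₁ + 5 = 2.61 − 2.3722 + 5 = 5.2378.
M₂ = 3.73 − 4.8961 + 5 = 3.8339.
L₁/L₂ = 10^(0.4(M₂ − M₁)) = 10^(0.4 × (-1.4039)) = 10^(-0.56156) = 0.27444.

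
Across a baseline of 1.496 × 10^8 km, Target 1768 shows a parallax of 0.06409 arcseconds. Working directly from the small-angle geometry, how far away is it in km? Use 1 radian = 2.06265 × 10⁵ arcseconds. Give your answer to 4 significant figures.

θ = 0.06409″ = 0.06409/206265 = 3.1072 × 10^-7 rad.
d = B/θ = (1.496 × 10^8) / (3.1072 × 10^-7) = 4.8146 × 10^14 km.

4.815 × 10^14 km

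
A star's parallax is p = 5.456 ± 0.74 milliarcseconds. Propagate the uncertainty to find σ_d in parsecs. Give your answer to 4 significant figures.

24.86 pc

d = 1/p, so σ_d = σ_p / p².
σ_d = 0.000740 / (0.005456)² = 0.000740 / 0.000029768 = 24.859 pc.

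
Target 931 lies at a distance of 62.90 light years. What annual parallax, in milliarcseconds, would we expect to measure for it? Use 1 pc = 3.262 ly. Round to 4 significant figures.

51.86 mas

d = 62.90 ly ÷ 3.262 = 19.283 pc.
p = 1/d = 1/19.283 = 0.051859 arcsec.
= 0.051859 × 1000 = 51.859 mas.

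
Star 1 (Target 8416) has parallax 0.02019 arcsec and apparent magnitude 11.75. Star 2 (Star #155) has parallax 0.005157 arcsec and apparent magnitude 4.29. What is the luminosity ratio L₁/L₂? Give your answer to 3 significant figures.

L₁/L₂ = 6.77 × 10^-5

d₁ = 1/p₁ = 1/0.02019″ = 49.529 pc; d₂ = 1/p₂ = 1/0.005157″ = 193.91 pc.
M₁ = m₁ − 5 log₁₀ d₁ + 5 = 11.75 − 8.4743 + 5 = 8.2757.
M₂ = 4.29 − 11.4380 + 5 = -2.1480.
L₁/L₂ = 10^(0.4(M₂ − M₁)) = 10^(0.4 × (-10.4237)) = 10^(-4.16948) = 0.000067689.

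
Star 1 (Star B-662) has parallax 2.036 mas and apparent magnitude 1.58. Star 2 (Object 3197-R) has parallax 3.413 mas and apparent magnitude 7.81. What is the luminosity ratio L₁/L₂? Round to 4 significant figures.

L₁/L₂ = 872.4

d₁ = 1/p₁ = 1/0.002036″ = 491.16 pc; d₂ = 1/p₂ = 1/0.003413″ = 293 pc.
M₁ = m₁ − 5 log₁₀ d₁ + 5 = 1.58 − 13.4561 + 5 = -6.8761.
M₂ = 7.81 − 12.3343 + 5 = 0.4757.
L₁/L₂ = 10^(0.4(M₂ − M₁)) = 10^(0.4 × 7.3518) = 10^2.94072 = 872.41.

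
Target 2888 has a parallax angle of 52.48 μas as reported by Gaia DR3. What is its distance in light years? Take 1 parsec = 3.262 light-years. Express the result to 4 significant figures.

p = 52.48 μas = 0.00005248 arcsec.
d = 1/p = 1/0.00005248 = 19055 pc.
In light-years: 19055 × 3.262 = 62157 ly.

62160 light years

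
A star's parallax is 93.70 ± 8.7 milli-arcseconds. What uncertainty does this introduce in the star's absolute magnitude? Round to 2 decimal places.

M = m − 5 log₁₀ d + 5 = m + 5 log₁₀ p + 5, so ∂M/∂p = 5/(p ln 10).
σ_M = (5/ln 10) · (σ_p/p) = 2.1715 × 8.7/93.70 = 2.1715 × 0.09285 = 0.20162.

σ_M = 0.20 mag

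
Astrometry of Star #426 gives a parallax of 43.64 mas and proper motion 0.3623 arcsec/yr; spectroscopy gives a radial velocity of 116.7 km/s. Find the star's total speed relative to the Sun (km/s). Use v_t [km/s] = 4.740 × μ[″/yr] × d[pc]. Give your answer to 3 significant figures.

123 km/s

d = 1/p = 1/0.04364″ = 22.915 pc.
v_t = 4.740 μ d = 4.740 × 0.3623 × 22.915 = 39.352 km/s.
v = √(v_r² + v_t²) = √(116.7² + 39.352²) = √15167.5 = 123.16 km/s.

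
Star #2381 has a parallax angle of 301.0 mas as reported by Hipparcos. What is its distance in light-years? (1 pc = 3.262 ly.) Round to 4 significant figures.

10.84 light years

p = 301.0 mas = 0.3010 arcsec.
d = 1/p = 1/0.3010 = 3.3223 pc.
In light-years: 3.3223 × 3.262 = 10.837 ly.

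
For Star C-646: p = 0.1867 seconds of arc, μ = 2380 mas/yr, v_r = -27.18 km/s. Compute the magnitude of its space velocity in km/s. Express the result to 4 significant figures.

d = 1/p = 1/0.1867″ = 5.3562 pc.
μ = 2380 mas/yr = 2.380 ″/yr.
v_t = 4.740 μ d = 4.740 × 2.380 × 5.3562 = 60.424 km/s.
v = √(v_r² + v_t²) = √((-27.18)² + 60.424²) = √4389.81 = 66.256 km/s.

66.26 km/s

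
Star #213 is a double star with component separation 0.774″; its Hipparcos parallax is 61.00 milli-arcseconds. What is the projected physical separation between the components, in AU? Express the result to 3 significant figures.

d = 1/p = 1/0.06100″ = 16.393 pc.
At distance d (pc), an angle of θ arcsec spans θ·d AU: s = 0.774 × 16.393 = 12.688 AU.

12.7 AU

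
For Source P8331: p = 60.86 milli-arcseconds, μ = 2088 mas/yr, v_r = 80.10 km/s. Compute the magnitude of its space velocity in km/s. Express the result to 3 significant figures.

d = 1/p = 1/0.06086″ = 16.431 pc.
μ = 2088 mas/yr = 2.088 ″/yr.
v_t = 4.740 μ d = 4.740 × 2.088 × 16.431 = 162.62 km/s.
v = √(v_r² + v_t²) = √(80.10² + 162.62²) = √32861.3 = 181.28 km/s.

181 km/s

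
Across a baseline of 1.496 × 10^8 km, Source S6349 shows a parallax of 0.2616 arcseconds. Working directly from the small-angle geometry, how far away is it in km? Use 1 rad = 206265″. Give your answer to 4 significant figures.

1.180 × 10^14 km

θ = 0.2616″ = 0.2616/206265 = 1.2683 × 10^-6 rad.
d = B/θ = (1.496 × 10^8) / (1.2683 × 10^-6) = 1.1795 × 10^14 km.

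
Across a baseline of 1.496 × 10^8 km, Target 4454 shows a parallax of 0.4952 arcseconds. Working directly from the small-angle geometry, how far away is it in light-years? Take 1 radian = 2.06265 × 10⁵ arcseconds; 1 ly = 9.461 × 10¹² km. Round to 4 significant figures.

θ = 0.4952″ = 0.4952/206265 = 2.4008 × 10^-6 rad.
d = B/θ = (1.496 × 10^8) / (2.4008 × 10^-6) = 6.2313 × 10^13 km = (6.2313 × 10^13) / (9.461 × 10^12) ly = 6.5863 ly.

6.586 ly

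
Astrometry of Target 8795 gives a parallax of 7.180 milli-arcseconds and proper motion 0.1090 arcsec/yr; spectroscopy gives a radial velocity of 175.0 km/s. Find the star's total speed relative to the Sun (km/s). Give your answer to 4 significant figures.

d = 1/p = 1/0.007180″ = 139.28 pc.
v_t = 4.740 μ d = 4.740 × 0.1090 × 139.28 = 71.96 km/s.
v = √(v_r² + v_t²) = √(175.0² + 71.96²) = √35803.2 = 189.22 km/s.

189.2 km/s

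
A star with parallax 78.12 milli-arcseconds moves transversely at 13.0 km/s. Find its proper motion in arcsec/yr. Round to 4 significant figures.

d = 1/p = 1/0.07812″ = 12.801 pc.
μ = v_t / (4.74 d) = 13.0 / (4.74 × 12.801) = 13.0 / 60.677 = 0.21425 ″/yr.

0.2143 arcsec/yr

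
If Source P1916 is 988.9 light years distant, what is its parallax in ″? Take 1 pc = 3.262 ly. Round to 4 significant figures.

0.003299 ″

d = 988.9 ly ÷ 3.262 = 303.16 pc.
p = 1/d = 1/303.16 = 0.0032986 arcsec.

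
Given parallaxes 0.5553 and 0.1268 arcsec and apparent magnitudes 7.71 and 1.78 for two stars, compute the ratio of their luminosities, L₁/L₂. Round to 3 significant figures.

L₁/L₂ = 0.000221

d₁ = 1/p₁ = 1/0.5553″ = 1.8008 pc; d₂ = 1/p₂ = 1/0.1268″ = 7.8864 pc.
M₁ = m₁ − 5 log₁₀ d₁ + 5 = 7.71 − 1.2773 + 5 = 11.4327.
M₂ = 1.78 − 4.4844 + 5 = 2.2956.
L₁/L₂ = 10^(0.4(M₂ − M₁)) = 10^(0.4 × (-9.1371)) = 10^(-3.65484) = 0.00022139.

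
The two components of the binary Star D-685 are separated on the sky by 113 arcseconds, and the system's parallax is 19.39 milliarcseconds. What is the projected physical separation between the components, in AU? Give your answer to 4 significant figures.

d = 1/p = 1/0.01939″ = 51.573 pc.
At distance d (pc), an angle of θ arcsec spans θ·d AU: s = 113 × 51.573 = 5827.7 AU.

5828 AU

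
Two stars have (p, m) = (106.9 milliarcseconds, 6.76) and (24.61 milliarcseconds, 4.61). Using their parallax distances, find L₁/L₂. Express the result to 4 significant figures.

d₁ = 1/p₁ = 1/0.1069″ = 9.3545 pc; d₂ = 1/p₂ = 1/0.02461″ = 40.634 pc.
M₁ = m₁ − 5 log₁₀ d₁ + 5 = 6.76 − 4.8551 + 5 = 6.9049.
M₂ = 4.61 − 8.0444 + 5 = 1.5656.
L₁/L₂ = 10^(0.4(M₂ − M₁)) = 10^(0.4 × (-5.3393)) = 10^(-2.13572) = 0.0073161.

L₁/L₂ = 0.007316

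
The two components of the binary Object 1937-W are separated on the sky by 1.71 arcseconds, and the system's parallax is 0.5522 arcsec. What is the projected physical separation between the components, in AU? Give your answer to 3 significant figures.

3.10 AU

d = 1/p = 1/0.5522″ = 1.8109 pc.
At distance d (pc), an angle of θ arcsec spans θ·d AU: s = 1.71 × 1.8109 = 3.0966 AU.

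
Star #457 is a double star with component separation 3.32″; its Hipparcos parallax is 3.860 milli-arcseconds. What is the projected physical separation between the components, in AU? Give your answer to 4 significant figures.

860.1 AU

d = 1/p = 1/0.003860″ = 259.07 pc.
At distance d (pc), an angle of θ arcsec spans θ·d AU: s = 3.32 × 259.07 = 860.11 AU.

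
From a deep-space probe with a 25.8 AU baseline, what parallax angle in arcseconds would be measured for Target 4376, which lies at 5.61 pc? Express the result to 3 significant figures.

4.60 arcsec

p (arcsec) = B (AU) / d (pc).
p = 25.8 / 5.61 = 4.5989 arcsec.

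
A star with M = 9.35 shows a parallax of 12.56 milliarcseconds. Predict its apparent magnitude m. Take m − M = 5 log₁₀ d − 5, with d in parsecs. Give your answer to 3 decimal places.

m = 13.855

d = 1/p = 1/0.01256″ = 79.618 pc.
m − M = 5 log₁₀ d − 5 = 5 log₁₀(79.618) − 5 = 9.5051 − 5 = 4.5051.
m = M + (m − M) = 9.35 + 4.5051 = 13.855.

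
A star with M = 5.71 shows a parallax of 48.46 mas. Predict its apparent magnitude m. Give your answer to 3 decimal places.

d = 1/p = 1/0.04846″ = 20.636 pc.
m − M = 5 log₁₀ d − 5 = 5 log₁₀(20.636) − 5 = 6.5731 − 5 = 1.5731.
m = M + (m − M) = 5.71 + 1.5731 = 7.283.

m = 7.283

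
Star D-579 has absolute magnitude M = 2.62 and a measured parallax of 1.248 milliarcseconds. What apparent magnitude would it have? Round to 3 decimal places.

m = 12.139

d = 1/p = 1/0.001248″ = 801.28 pc.
m − M = 5 log₁₀ d − 5 = 5 log₁₀(801.28) − 5 = 14.5189 − 5 = 9.5189.
m = M + (m − M) = 2.62 + 9.5189 = 12.139.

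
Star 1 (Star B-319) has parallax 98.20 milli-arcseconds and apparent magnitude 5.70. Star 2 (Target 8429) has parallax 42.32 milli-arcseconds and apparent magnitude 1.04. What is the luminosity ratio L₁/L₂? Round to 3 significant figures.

L₁/L₂ = 0.00254

d₁ = 1/p₁ = 1/0.09820″ = 10.183 pc; d₂ = 1/p₂ = 1/0.04232″ = 23.629 pc.
M₁ = m₁ − 5 log₁₀ d₁ + 5 = 5.70 − 5.0394 + 5 = 5.6606.
M₂ = 1.04 − 6.8672 + 5 = -0.8272.
L₁/L₂ = 10^(0.4(M₂ − M₁)) = 10^(0.4 × (-6.4878)) = 10^(-2.59512) = 0.0025403.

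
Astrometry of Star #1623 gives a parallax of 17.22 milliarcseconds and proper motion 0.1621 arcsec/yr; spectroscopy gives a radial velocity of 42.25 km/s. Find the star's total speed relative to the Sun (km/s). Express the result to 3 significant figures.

d = 1/p = 1/0.01722″ = 58.072 pc.
v_t = 4.740 μ d = 4.740 × 0.1621 × 58.072 = 44.62 km/s.
v = √(v_r² + v_t²) = √(42.25² + 44.62²) = √3776.01 = 61.449 km/s.

61.4 km/s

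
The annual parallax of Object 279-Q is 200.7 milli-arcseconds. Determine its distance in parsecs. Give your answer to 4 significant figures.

p = 200.7 milli-arcseconds = 0.2007 arcsec.
d = 1/p = 1/0.2007 = 4.9826 pc.

4.983 pc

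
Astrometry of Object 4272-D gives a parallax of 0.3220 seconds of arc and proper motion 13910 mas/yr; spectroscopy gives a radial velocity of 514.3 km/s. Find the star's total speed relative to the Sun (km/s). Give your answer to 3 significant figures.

d = 1/p = 1/0.3220″ = 3.1056 pc.
μ = 13910 mas/yr = 13.91 ″/yr.
v_t = 4.740 μ d = 4.740 × 13.91 × 3.1056 = 204.76 km/s.
v = √(v_r² + v_t²) = √(514.3² + 204.76²) = √306431 = 553.56 km/s.

554 km/s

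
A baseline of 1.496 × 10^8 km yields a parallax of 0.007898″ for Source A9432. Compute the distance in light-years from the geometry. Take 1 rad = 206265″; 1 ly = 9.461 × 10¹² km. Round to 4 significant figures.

θ = 0.007898″ = 0.007898/206265 = 3.8291 × 10^-8 rad.
d = B/θ = (1.496 × 10^8) / (3.8291 × 10^-8) = 3.9069 × 10^15 km = (3.9069 × 10^15) / (9.461 × 10^12) ly = 412.95 ly.

413.0 ly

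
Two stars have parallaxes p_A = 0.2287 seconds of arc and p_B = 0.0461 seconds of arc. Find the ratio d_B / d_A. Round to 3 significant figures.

Since d = 1/p, d_B/d_A = p_A/p_B.
= 0.2287 / 0.0461 = 4.961.

4.96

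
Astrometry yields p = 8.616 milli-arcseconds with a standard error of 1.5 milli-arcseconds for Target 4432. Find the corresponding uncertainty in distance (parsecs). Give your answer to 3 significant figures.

d = 1/p, so σ_d = σ_p / p².
σ_d = 0.00150 / (0.008616)² = 0.00150 / 0.000074235 = 20.206 pc.

20.2 pc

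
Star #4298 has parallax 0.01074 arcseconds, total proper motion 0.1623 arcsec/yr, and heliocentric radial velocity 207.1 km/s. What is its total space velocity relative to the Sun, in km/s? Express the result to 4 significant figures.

219.1 km/s

d = 1/p = 1/0.01074″ = 93.11 pc.
v_t = 4.740 μ d = 4.740 × 0.1623 × 93.11 = 71.63 km/s.
v = √(v_r² + v_t²) = √(207.1² + 71.63²) = √48021.3 = 219.14 km/s.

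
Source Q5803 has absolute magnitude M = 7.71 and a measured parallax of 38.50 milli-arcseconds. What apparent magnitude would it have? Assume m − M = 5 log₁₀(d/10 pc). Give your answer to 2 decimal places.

d = 1/p = 1/0.03850″ = 25.974 pc.
m − M = 5 log₁₀ d − 5 = 5 log₁₀(25.974) − 5 = 7.0727 − 5 = 2.0727.
m = M + (m − M) = 7.71 + 2.0727 = 9.78.

m = 9.78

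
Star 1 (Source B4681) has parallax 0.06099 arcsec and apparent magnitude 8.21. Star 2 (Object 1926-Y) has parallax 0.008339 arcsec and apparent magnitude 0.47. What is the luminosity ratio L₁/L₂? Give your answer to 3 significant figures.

L₁/L₂ = 1.50 × 10^-5

d₁ = 1/p₁ = 1/0.06099″ = 16.396 pc; d₂ = 1/p₂ = 1/0.008339″ = 119.92 pc.
M₁ = m₁ − 5 log₁₀ d₁ + 5 = 8.21 − 6.0737 + 5 = 7.1363.
M₂ = 0.47 − 10.3945 + 5 = -4.9245.
L₁/L₂ = 10^(0.4(M₂ − M₁)) = 10^(0.4 × (-12.0608)) = 10^(-4.82432) = 0.000014986.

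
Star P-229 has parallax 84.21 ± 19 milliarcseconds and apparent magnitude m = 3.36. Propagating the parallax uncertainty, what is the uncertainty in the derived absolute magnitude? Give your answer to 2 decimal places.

M = m − 5 log₁₀ d + 5 = m + 5 log₁₀ p + 5, so ∂M/∂p = 5/(p ln 10).
σ_M = (5/ln 10) · (σ_p/p) = 2.1715 × 19/84.21 = 2.1715 × 0.22563 = 0.48996.

σ_M = 0.49 mag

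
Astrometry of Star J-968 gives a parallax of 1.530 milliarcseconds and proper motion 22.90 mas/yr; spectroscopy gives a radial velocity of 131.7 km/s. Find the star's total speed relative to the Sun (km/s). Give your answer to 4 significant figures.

d = 1/p = 1/0.001530″ = 653.59 pc.
μ = 22.90 mas/yr = 0.02290 ″/yr.
v_t = 4.740 μ d = 4.740 × 0.02290 × 653.59 = 70.945 km/s.
v = √(v_r² + v_t²) = √(131.7² + 70.945²) = √22378.1 = 149.59 km/s.

149.6 km/s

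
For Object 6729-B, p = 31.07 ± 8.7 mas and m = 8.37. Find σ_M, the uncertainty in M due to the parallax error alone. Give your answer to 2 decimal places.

M = m − 5 log₁₀ d + 5 = m + 5 log₁₀ p + 5, so ∂M/∂p = 5/(p ln 10).
σ_M = (5/ln 10) · (σ_p/p) = 2.1715 × 8.7/31.07 = 2.1715 × 0.28001 = 0.60804.

σ_M = 0.61 mag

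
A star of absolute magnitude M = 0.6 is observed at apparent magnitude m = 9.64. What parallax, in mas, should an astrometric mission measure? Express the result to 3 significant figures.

1.56 mas

m − M = 9.64 − 0.6 = 9.04.
d = 10^((m−M)/5 + 1) = 10^2.808 = 642.69 pc.
p = 1/d = 1/642.69 = 0.001556 arcsec = 1.556 mas.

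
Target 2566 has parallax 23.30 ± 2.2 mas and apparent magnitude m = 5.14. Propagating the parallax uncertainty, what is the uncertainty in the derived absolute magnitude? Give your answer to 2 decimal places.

σ_M = 0.21 mag

M = m − 5 log₁₀ d + 5 = m + 5 log₁₀ p + 5, so ∂M/∂p = 5/(p ln 10).
σ_M = (5/ln 10) · (σ_p/p) = 2.1715 × 2.2/23.30 = 2.1715 × 0.094421 = 0.20504.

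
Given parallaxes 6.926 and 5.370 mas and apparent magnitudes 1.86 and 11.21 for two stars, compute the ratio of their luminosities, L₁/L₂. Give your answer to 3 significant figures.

L₁/L₂ = 3300

d₁ = 1/p₁ = 1/0.006926″ = 144.38 pc; d₂ = 1/p₂ = 1/0.005370″ = 186.22 pc.
M₁ = m₁ − 5 log₁₀ d₁ + 5 = 1.86 − 10.7975 + 5 = -3.9375.
M₂ = 11.21 − 11.3501 + 5 = 4.8599.
L₁/L₂ = 10^(0.4(M₂ − M₁)) = 10^(0.4 × 8.7974) = 10^3.51896 = 3303.4.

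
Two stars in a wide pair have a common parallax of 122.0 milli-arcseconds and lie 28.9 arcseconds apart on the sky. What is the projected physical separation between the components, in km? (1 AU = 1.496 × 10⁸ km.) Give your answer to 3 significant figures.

3.54 × 10^10 km

d = 1/p = 1/0.1220″ = 8.1967 pc.
At distance d (pc), an angle of θ arcsec spans θ·d AU: s = 28.9 × 8.1967 = 236.88 AU.
= 236.88 × 1.496 × 10⁸ km = 3.5437 × 10^10 km.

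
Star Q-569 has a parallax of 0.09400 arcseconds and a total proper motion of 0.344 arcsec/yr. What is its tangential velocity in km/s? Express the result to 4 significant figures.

d = 1/p = 1/0.09400″ = 10.638 pc.
v_t = 4.74 × μ × d = 4.74 × 0.344 × 10.638 = 17.346 km/s.

17.35 km/s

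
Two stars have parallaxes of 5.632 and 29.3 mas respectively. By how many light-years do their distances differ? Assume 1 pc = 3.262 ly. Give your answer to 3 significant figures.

d_A = 1/0.005632″ = 177.56 pc; d_B = 1/0.02930″ = 34.13 pc.
|d_B − d_A| = |34.13 − 177.56| = 143.43 pc = 143.43 × 3.262 ly = 467.87 ly.

468 ly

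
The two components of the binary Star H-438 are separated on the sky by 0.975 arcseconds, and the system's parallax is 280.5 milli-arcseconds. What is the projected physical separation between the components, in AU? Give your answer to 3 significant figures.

d = 1/p = 1/0.2805″ = 3.5651 pc.
At distance d (pc), an angle of θ arcsec spans θ·d AU: s = 0.975 × 3.5651 = 3.476 AU.

3.48 AU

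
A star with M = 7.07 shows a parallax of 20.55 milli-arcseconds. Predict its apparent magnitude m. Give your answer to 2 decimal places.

m = 10.51

d = 1/p = 1/0.02055″ = 48.662 pc.
m − M = 5 log₁₀ d − 5 = 5 log₁₀(48.662) − 5 = 8.4359 − 5 = 3.4359.
m = M + (m − M) = 7.07 + 3.4359 = 10.51.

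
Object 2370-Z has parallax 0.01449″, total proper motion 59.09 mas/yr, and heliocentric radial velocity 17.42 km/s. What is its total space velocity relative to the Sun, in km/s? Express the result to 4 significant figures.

d = 1/p = 1/0.01449″ = 69.013 pc.
μ = 59.09 mas/yr = 0.05909 ″/yr.
v_t = 4.740 μ d = 4.740 × 0.05909 × 69.013 = 19.33 km/s.
v = √(v_r² + v_t²) = √(17.42² + 19.33²) = √677.105 = 26.021 km/s.

26.02 km/s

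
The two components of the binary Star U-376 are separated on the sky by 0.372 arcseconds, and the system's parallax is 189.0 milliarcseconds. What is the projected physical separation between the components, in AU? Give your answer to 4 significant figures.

1.968 AU

d = 1/p = 1/0.1890″ = 5.291 pc.
At distance d (pc), an angle of θ arcsec spans θ·d AU: s = 0.372 × 5.291 = 1.9683 AU.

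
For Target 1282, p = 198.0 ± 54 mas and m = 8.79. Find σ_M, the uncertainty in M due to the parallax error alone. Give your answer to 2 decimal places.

σ_M = 0.59 mag

M = m − 5 log₁₀ d + 5 = m + 5 log₁₀ p + 5, so ∂M/∂p = 5/(p ln 10).
σ_M = (5/ln 10) · (σ_p/p) = 2.1715 × 54/198.0 = 2.1715 × 0.27273 = 0.59223.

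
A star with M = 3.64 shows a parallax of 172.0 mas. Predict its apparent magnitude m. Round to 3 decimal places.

d = 1/p = 1/0.1720″ = 5.814 pc.
m − M = 5 log₁₀ d − 5 = 5 log₁₀(5.814) − 5 = 3.8224 − 5 = -1.1776.
m = M + (m − M) = 3.64 + (-1.1776) = 2.462.

m = 2.462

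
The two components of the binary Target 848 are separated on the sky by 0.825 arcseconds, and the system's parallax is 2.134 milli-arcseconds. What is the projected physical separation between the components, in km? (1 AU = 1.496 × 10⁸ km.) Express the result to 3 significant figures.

d = 1/p = 1/0.002134″ = 468.6 pc.
At distance d (pc), an angle of θ arcsec spans θ·d AU: s = 0.825 × 468.6 = 386.6 AU.
= 386.6 × 1.496 × 10⁸ km = 5.7835 × 10^10 km.

5.78 × 10^10 km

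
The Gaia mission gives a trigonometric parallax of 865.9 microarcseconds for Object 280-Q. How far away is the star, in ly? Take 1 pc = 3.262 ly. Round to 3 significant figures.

3770 ly

p = 865.9 microarcseconds = 0.0008659 arcsec.
d = 1/p = 1/0.0008659 = 1154.9 pc.
In light-years: 1154.9 × 3.262 = 3767.3 ly.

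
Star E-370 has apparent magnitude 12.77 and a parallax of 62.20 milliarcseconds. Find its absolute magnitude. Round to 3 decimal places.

d = 1/p = 1/0.06220″ = 16.077 pc.
m − M = 5 log₁₀(16.077) − 5 = 6.0310 − 5 = 1.0310.
M = m − (m − M) = 12.77 − 1.0310 = 11.739.

M = 11.739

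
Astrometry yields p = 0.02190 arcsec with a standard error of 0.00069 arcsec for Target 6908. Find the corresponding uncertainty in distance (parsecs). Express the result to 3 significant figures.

1.44 pc

d = 1/p, so σ_d = σ_p / p².
σ_d = 0.000690 / (0.02190)² = 0.000690 / 0.00047961 = 1.4387 pc.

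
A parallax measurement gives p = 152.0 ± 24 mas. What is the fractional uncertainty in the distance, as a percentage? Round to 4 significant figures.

For d = 1/p, |σ_d/d| = |σ_p/p|.
σ_p/p = 24 / 152.0 = 0.15789 = 15.789%.

15.79%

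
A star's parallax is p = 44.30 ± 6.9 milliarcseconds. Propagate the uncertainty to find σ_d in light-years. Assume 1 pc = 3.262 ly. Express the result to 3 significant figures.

d = 1/p, so σ_d = σ_p / p².
σ_d = 0.00690 / (0.04430)² = 0.00690 / 0.0019625 = 3.5159 pc = 3.5159 × 3.262 ly = 11.469 ly.

11.5 ly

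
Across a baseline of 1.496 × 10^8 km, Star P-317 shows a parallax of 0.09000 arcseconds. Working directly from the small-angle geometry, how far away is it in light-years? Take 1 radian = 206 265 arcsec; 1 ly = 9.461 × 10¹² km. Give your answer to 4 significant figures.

36.24 ly

θ = 0.09000″ = 0.09000/206265 = 4.3633 × 10^-7 rad.
d = B/θ = (1.496 × 10^8) / (4.3633 × 10^-7) = 3.4286 × 10^14 km = (3.4286 × 10^14) / (9.461 × 10^12) ly = 36.239 ly.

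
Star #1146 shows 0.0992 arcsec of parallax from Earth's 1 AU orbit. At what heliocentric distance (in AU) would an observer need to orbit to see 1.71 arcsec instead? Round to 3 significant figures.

17.2 AU

Parallax scales linearly with baseline: p ∝ B, so B = p_target / p_Earth × 1 AU.
B = 1.71 / 0.0992 = 17.238 AU.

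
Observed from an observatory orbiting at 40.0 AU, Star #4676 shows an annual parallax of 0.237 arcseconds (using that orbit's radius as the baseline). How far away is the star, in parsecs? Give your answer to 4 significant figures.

With baseline B (in AU) and parallax p (in arcsec), d = B/p parsecs.
d = 40.0 / 0.237 = 168.78 pc.

168.8 pc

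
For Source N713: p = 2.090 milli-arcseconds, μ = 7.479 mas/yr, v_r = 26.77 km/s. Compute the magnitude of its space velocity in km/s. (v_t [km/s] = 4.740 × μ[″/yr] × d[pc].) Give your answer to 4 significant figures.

d = 1/p = 1/0.002090″ = 478.47 pc.
μ = 7.479 mas/yr = 0.007479 ″/yr.
v_t = 4.740 μ d = 4.740 × 0.007479 × 478.47 = 16.962 km/s.
v = √(v_r² + v_t²) = √(26.77² + 16.962²) = √1004.34 = 31.691 km/s.

31.69 km/s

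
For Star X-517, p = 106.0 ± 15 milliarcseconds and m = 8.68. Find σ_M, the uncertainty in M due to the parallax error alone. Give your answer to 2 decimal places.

σ_M = 0.31 mag

M = m − 5 log₁₀ d + 5 = m + 5 log₁₀ p + 5, so ∂M/∂p = 5/(p ln 10).
σ_M = (5/ln 10) · (σ_p/p) = 2.1715 × 15/106.0 = 2.1715 × 0.14151 = 0.30729.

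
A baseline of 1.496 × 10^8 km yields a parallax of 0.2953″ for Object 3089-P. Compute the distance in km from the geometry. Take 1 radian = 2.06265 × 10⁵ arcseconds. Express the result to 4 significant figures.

θ = 0.2953″ = 0.2953/206265 = 1.4317 × 10^-6 rad.
d = B/θ = (1.496 × 10^8) / (1.4317 × 10^-6) = 1.0449 × 10^14 km.

1.045 × 10^14 km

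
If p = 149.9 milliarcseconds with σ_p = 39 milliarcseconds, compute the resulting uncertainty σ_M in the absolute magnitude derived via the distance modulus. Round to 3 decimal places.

σ_M = 0.565 mag

M = m − 5 log₁₀ d + 5 = m + 5 log₁₀ p + 5, so ∂M/∂p = 5/(p ln 10).
σ_M = (5/ln 10) · (σ_p/p) = 2.1715 × 39/149.9 = 2.1715 × 0.26017 = 0.56496.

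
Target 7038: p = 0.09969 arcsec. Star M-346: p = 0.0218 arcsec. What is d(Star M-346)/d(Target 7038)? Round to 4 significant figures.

Since d = 1/p, d_B/d_A = p_A/p_B.
= 0.09969 / 0.0218 = 4.5729.

4.573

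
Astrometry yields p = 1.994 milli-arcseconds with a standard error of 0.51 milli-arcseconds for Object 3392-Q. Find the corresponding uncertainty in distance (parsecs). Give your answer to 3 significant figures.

d = 1/p, so σ_d = σ_p / p².
σ_d = 0.000510 / (0.001994)² = 0.000510 / 0.000003976 = 128.27 pc.

128 pc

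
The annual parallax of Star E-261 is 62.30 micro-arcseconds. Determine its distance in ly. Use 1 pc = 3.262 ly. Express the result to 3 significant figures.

52400 ly

p = 62.30 micro-arcseconds = 0.00006230 arcsec.
d = 1/p = 1/0.00006230 = 16051 pc.
In light-years: 16051 × 3.262 = 52358 ly.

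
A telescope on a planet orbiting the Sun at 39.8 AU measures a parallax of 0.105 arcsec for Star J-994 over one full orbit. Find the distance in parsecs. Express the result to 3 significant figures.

379 pc

With baseline B (in AU) and parallax p (in arcsec), d = B/p parsecs.
d = 39.8 / 0.105 = 379.05 pc.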